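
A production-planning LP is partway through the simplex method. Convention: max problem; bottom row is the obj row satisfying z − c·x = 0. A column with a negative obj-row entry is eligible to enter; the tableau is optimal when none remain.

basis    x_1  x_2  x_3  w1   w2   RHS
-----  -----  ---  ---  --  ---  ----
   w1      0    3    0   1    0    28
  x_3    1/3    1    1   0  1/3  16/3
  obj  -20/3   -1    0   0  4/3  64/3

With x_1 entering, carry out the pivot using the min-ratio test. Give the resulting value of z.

Ratio test on column x_1 — row 1: entry 0 ≤ 0; row 2: (16/3)/(1/3) = 16. Minimum is 16 at row 2 (x_3 leaves); pivot element 1/3.
Pivot on row 2; the obj-row RHS becomes 64/3 − (-20/3)·16 = 128.

128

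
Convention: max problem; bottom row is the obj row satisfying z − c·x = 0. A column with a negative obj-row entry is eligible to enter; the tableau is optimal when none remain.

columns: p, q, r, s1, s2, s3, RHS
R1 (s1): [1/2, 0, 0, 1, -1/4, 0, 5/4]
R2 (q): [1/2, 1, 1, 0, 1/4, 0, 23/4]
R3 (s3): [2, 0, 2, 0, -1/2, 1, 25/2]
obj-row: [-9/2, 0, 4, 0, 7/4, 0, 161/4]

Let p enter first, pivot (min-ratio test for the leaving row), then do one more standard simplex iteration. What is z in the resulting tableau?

56

Ratio test on column p — row 1: (5/4)/(1/2) = 5/2; row 2: (23/4)/(1/2) = 23/2; row 3: (25/2)/2 = 25/4. Minimum is 5/2 at row 1 (s1 leaves); pivot element 1/2.
Pivot on row 1; the obj-row RHS becomes 161/4 − (-9/2)·(5/2) = 103/2.
Next entering variable (most negative obj-row entry -1/2): s2.
Ratio test on column s2 — row 1: entry -1/2 ≤ 0; row 2: (9/2)/(1/2) = 9; row 3: (15/2)/(1/2) = 15. Minimum is 9 at row 2 (q leaves); pivot element 1/2.
After the second pivot the obj-row RHS is 103/2 − (-1/2)·9 = 56.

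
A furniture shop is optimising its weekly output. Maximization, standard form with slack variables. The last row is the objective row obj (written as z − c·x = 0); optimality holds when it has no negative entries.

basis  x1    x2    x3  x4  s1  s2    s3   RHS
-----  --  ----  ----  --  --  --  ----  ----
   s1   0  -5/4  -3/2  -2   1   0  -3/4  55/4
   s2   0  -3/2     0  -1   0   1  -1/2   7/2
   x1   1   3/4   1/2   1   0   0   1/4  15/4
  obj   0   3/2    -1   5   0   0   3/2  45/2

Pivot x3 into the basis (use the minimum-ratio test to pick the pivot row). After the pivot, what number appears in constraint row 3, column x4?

Ratio test on column x3 — row 1: entry -3/2 ≤ 0; row 2: entry 0 ≤ 0; row 3: (15/4)/(1/2) = 15/2. Minimum is 15/2 at row 3 (x1 leaves); pivot element 1/2.
Divide row 3 by 1/2; eliminate column x3 from the other rows.
In the new row 3, the x4 entry is the old entry divided by the pivot: 1/(1/2) = 2.

2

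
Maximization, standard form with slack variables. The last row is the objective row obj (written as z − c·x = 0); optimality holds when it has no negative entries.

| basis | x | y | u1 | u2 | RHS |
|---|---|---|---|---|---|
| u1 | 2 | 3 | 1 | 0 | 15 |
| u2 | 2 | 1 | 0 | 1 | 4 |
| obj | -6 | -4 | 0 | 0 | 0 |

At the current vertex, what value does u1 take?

15

u1 is basic (row 1); its value is the RHS of that row, 15.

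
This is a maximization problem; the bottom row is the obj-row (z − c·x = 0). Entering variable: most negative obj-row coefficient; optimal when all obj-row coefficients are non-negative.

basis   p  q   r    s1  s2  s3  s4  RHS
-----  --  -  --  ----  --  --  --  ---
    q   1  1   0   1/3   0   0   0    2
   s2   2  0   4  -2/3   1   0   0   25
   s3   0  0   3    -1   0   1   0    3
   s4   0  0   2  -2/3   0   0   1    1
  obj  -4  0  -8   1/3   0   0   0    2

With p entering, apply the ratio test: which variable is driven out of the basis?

Column p entries and ratios — q: 2/1 = 2; s2: 25/2 = 25/2; s3: 0 ≤ 0, skip; s4: 0 ≤ 0, skip.
Smallest ratio is 2 in the row of q, so q leaves.

q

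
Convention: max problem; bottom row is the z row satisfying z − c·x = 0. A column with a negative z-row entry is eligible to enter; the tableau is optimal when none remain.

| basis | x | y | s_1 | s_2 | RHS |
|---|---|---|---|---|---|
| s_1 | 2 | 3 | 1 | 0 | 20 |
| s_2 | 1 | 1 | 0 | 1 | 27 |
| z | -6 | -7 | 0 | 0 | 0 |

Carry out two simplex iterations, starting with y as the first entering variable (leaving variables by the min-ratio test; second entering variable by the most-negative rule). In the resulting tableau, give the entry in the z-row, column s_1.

3

Ratio test on column y — row 1: 20/3 = 20/3; row 2: 27/1 = 27. Minimum is 20/3 at row 1 (s_1 leaves); pivot element 3.
Divide row 1 by 3; eliminate column y from the other rows.
Second iteration: most negative z-row entry is -4/3 in column x, so x enters.
Ratio test on column x — row 1: (20/3)/(2/3) = 10; row 2: (61/3)/(1/3) = 61. Minimum is 10 at row 1 (y leaves); pivot element 2/3.
Divide row 1 by 2/3; eliminate column x from the other rows.
After both pivots, the entry at the z-row, column s_1 is 3.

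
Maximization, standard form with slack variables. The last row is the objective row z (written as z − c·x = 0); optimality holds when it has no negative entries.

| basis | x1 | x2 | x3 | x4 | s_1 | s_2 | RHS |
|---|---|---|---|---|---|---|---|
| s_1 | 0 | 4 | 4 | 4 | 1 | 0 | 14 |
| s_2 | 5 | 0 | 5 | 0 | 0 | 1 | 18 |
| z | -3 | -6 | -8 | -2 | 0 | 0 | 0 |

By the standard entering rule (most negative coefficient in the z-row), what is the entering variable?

Negative z-row entries: x1: -3, x2: -6, x3: -8, x4: -2.
The most negative is -8 in column x3, so x3 enters.

x3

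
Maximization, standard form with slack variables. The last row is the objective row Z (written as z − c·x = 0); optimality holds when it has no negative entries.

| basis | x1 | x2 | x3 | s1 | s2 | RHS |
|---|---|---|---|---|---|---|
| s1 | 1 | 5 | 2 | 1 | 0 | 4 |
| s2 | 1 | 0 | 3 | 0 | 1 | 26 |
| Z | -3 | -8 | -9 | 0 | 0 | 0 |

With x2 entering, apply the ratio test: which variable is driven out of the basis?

Column x2 entries and ratios — s1: 4/5 = 4/5; s2: 0 ≤ 0, skip.
Smallest ratio is 4/5 in the row of s1, so s1 leaves.

s1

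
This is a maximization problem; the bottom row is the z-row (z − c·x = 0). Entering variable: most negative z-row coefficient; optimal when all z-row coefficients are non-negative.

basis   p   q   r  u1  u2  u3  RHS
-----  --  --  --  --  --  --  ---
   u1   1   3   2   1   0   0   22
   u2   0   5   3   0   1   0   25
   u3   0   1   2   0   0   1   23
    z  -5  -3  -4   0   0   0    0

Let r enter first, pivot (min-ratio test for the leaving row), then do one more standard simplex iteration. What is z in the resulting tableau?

Ratio test on column r — row 1: 22/2 = 11; row 2: 25/3 = 25/3; row 3: 23/2 = 23/2. Minimum is 25/3 at row 2 (u2 leaves); pivot element 3.
Pivot on row 2; the z-row RHS becomes 0 − (-4)·(25/3) = 100/3.
Next entering variable (most negative z-row entry -5): p.
Ratio test on column p — row 1: (16/3)/1 = 16/3; row 2: entry 0 ≤ 0; row 3: entry 0 ≤ 0. Minimum is 16/3 at row 1 (u1 leaves); pivot element 1.
After the second pivot the z-row RHS is 100/3 − (-5)·(16/3) = 60.

60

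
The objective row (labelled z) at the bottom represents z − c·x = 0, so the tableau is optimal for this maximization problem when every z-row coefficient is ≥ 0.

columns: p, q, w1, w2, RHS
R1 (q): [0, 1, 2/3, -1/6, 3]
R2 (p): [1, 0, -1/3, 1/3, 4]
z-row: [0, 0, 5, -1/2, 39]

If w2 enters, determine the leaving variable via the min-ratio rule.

Column w2 entries and ratios — q: -1/6 ≤ 0, skip; p: 4/(1/3) = 12.
Smallest ratio is 12 in the row of p, so p leaves.

p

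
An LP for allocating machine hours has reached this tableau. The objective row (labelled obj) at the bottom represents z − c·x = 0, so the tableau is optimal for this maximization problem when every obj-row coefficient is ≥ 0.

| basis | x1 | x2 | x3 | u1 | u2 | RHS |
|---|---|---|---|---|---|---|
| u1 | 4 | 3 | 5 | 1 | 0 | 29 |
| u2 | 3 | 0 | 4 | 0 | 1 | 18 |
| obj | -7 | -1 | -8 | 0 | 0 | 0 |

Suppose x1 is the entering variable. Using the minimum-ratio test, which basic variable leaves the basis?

Column x1 entries and ratios — u1: 29/4 = 29/4; u2: 18/3 = 6.
Smallest ratio is 6 in the row of u2, so u2 leaves.

u2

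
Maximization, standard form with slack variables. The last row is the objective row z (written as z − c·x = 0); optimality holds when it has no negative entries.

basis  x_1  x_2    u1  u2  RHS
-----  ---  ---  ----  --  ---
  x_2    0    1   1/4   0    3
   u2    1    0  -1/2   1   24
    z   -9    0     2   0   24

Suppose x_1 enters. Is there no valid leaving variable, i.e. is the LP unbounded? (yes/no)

no

Column x_1 has positive entries in row(s) 2, so the ratio test bounds it — not unbounded.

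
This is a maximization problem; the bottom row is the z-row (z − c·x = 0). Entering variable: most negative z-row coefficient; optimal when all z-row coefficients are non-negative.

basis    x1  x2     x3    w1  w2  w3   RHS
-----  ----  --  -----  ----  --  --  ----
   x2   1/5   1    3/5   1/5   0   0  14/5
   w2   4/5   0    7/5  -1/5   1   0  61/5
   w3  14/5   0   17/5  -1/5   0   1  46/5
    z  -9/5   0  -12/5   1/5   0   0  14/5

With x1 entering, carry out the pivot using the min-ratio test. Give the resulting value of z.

Ratio test on column x1 — row 1: (14/5)/(1/5) = 14; row 2: (61/5)/(4/5) = 61/4; row 3: (46/5)/(14/5) = 23/7. Minimum is 23/7 at row 3 (w3 leaves); pivot element 14/5.
Pivot on row 3; the z-row RHS becomes 14/5 − (-9/5)·(23/7) = 61/7.

61/7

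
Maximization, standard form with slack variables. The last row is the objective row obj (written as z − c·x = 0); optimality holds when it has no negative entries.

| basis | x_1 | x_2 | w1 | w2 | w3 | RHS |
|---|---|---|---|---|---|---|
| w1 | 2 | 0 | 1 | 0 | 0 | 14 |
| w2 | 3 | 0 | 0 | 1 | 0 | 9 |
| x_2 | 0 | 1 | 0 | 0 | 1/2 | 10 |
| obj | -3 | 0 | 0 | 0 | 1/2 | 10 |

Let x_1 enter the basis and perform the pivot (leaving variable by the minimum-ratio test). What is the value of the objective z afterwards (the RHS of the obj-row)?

Ratio test on column x_1 — row 1: 14/2 = 7; row 2: 9/3 = 3; row 3: entry 0 ≤ 0. Minimum is 3 at row 2 (w2 leaves); pivot element 3.
Pivot on row 2; the obj-row RHS becomes 10 − (-3)·3 = 19.

19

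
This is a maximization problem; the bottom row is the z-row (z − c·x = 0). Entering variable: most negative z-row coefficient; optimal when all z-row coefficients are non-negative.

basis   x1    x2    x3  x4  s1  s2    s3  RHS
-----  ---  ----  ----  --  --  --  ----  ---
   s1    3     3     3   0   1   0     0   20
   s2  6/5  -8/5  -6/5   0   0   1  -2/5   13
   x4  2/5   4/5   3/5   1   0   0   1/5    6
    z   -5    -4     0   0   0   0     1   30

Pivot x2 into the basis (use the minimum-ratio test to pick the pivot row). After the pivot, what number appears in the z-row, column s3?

Ratio test on column x2 — row 1: 20/3 = 20/3; row 2: entry -8/5 ≤ 0; row 3: 6/(4/5) = 15/2. Minimum is 20/3 at row 1 (s1 leaves); pivot element 3.
Divide row 1 by 3; eliminate column x2 from the other rows.
z-row update in column s3: 1 − (-4)·0 = 1.

1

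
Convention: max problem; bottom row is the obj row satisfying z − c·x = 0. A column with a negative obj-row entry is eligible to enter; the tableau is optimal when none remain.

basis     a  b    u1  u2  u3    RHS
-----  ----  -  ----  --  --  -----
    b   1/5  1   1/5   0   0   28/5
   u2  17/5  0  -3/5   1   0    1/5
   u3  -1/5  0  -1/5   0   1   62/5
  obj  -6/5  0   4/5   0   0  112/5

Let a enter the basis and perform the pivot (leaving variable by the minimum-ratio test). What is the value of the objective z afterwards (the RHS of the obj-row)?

Ratio test on column a — row 1: (28/5)/(1/5) = 28; row 2: (1/5)/(17/5) = 1/17; row 3: entry -1/5 ≤ 0. Minimum is 1/17 at row 2 (u2 leaves); pivot element 17/5.
Pivot on row 2; the obj-row RHS becomes 112/5 − (-6/5)·(1/17) = 382/17.

382/17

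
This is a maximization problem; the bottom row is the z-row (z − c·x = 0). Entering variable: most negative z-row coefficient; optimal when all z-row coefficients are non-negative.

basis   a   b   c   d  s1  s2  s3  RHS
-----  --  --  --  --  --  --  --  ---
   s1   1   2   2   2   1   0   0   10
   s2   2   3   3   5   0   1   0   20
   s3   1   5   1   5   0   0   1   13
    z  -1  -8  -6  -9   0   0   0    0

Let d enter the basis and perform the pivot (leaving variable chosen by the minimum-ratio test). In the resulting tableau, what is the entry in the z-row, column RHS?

117/5

Ratio test on column d — row 1: 10/2 = 5; row 2: 20/5 = 4; row 3: 13/5 = 13/5. Minimum is 13/5 at row 3 (s3 leaves); pivot element 5.
Divide row 3 by 5; eliminate column d from the other rows.
z-row update in column RHS: 0 − (-9)·(13/5) = 117/5.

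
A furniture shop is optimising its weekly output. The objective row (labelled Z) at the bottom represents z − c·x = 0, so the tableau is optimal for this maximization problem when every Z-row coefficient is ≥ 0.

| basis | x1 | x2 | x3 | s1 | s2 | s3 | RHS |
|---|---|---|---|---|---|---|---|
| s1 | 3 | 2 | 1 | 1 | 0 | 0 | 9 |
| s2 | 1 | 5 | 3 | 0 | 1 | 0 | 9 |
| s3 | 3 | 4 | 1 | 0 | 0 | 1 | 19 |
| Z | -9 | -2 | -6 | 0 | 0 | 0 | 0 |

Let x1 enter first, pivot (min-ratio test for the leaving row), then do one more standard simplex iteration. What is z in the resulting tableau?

135/4

Ratio test on column x1 — row 1: 9/3 = 3; row 2: 9/1 = 9; row 3: 19/3 = 19/3. Minimum is 3 at row 1 (s1 leaves); pivot element 3.
Pivot on row 1; the Z-row RHS becomes 0 − (-9)·3 = 27.
Next entering variable (most negative Z-row entry -3): x3.
Ratio test on column x3 — row 1: 3/(1/3) = 9; row 2: 6/(8/3) = 9/4; row 3: entry 0 ≤ 0. Minimum is 9/4 at row 2 (s2 leaves); pivot element 8/3.
After the second pivot the Z-row RHS is 27 − (-3)·(9/4) = 135/4.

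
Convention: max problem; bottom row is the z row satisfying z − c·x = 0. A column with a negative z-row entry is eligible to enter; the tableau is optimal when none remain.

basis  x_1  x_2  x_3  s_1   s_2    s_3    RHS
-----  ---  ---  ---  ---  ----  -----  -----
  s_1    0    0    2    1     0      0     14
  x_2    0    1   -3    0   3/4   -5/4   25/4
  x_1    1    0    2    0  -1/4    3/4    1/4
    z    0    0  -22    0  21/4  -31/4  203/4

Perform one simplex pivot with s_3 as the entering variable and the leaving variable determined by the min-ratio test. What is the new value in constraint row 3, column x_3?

Ratio test on column s_3 — row 1: entry 0 ≤ 0; row 2: entry -5/4 ≤ 0; row 3: (1/4)/(3/4) = 1/3. Minimum is 1/3 at row 3 (x_1 leaves); pivot element 3/4.
Divide row 3 by 3/4; eliminate column s_3 from the other rows.
In the new row 3, the x_3 entry is the old entry divided by the pivot: 2/(3/4) = 8/3.

8/3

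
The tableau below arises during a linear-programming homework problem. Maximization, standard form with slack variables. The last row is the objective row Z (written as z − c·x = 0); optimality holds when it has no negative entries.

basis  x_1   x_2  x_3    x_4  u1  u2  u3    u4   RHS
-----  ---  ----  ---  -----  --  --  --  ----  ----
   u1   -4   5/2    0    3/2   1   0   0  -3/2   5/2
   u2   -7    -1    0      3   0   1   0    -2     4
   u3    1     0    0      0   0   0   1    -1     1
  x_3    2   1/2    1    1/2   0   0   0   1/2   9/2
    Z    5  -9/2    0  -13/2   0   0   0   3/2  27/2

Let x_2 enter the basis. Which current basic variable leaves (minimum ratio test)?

u1

Column x_2 entries and ratios — u1: (5/2)/(5/2) = 1; u2: -1 ≤ 0, skip; u3: 0 ≤ 0, skip; x_3: (9/2)/(1/2) = 9.
Smallest ratio is 1 in the row of u1, so u1 leaves.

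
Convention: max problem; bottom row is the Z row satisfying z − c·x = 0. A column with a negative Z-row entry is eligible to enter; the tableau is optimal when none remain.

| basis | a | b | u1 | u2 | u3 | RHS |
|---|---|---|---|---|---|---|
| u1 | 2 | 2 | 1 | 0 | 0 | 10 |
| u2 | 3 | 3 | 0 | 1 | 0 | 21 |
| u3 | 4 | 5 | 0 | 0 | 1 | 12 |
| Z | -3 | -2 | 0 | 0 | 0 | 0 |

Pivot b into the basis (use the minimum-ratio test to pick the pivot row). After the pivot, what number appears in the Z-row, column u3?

Ratio test on column b — row 1: 10/2 = 5; row 2: 21/3 = 7; row 3: 12/5 = 12/5. Minimum is 12/5 at row 3 (u3 leaves); pivot element 5.
Divide row 3 by 5; eliminate column b from the other rows.
Z-row update in column u3: 0 − (-2)·(1/5) = 2/5.

2/5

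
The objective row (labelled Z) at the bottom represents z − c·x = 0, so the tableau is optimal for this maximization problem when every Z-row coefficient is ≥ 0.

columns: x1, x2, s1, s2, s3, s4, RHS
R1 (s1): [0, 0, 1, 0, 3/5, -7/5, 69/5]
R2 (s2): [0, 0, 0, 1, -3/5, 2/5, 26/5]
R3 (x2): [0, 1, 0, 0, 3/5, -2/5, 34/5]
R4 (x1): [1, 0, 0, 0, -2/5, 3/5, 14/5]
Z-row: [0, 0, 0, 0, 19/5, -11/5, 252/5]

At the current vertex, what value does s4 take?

s4 is not in the basis, so in the current basic feasible solution s4 = 0.

0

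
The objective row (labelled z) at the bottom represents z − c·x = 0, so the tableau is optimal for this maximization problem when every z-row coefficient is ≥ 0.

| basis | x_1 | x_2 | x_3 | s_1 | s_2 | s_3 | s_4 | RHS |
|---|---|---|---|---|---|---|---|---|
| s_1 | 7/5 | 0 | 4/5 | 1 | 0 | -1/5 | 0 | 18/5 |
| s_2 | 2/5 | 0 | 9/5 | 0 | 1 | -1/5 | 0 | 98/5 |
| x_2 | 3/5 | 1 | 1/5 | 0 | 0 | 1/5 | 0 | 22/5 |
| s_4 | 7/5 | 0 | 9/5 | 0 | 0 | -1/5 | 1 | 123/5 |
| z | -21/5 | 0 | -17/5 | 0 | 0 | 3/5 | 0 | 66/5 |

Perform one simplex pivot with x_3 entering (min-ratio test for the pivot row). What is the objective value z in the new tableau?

Ratio test on column x_3 — row 1: (18/5)/(4/5) = 9/2; row 2: (98/5)/(9/5) = 98/9; row 3: (22/5)/(1/5) = 22; row 4: (123/5)/(9/5) = 41/3. Minimum is 9/2 at row 1 (s_1 leaves); pivot element 4/5.
Pivot on row 1; the z-row RHS becomes 66/5 − (-17/5)·(9/2) = 57/2.

57/2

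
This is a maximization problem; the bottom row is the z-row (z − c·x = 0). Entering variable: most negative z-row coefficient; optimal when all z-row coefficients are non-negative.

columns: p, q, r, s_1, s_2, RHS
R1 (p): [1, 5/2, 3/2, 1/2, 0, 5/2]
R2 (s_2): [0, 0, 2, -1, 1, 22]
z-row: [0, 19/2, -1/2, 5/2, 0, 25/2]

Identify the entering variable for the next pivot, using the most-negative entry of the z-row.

Negative z-row entries: r: -1/2.
The most negative is -1/2 in column r, so r enters.

r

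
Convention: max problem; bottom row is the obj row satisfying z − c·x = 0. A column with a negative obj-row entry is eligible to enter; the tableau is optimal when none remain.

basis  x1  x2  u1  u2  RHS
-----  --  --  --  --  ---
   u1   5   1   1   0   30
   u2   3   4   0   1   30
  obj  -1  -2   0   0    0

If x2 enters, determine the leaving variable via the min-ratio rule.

Column x2 entries and ratios — u1: 30/1 = 30; u2: 30/4 = 15/2.
Smallest ratio is 15/2 in the row of u2, so u2 leaves.

u2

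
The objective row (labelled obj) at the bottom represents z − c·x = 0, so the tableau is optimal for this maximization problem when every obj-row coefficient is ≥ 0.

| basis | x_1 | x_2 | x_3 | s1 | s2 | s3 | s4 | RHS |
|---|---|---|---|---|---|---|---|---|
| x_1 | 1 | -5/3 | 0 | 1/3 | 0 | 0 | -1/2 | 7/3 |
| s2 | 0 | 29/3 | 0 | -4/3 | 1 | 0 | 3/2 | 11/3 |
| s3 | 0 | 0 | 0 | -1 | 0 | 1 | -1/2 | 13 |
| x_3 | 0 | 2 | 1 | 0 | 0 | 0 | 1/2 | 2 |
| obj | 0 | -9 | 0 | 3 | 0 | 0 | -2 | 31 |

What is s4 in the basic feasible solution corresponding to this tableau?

s4 is not in the basis, so in the current basic feasible solution s4 = 0.

0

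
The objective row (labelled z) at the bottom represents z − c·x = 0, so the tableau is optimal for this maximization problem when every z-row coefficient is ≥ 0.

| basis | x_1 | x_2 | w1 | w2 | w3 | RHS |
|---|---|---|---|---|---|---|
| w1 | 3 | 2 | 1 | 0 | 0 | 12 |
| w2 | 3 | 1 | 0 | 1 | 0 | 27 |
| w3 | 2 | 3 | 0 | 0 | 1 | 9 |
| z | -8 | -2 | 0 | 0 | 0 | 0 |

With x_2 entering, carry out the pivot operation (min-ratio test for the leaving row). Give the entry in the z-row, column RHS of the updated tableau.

6

Ratio test on column x_2 — row 1: 12/2 = 6; row 2: 27/1 = 27; row 3: 9/3 = 3. Minimum is 3 at row 3 (w3 leaves); pivot element 3.
Divide row 3 by 3; eliminate column x_2 from the other rows.
z-row update in column RHS: 0 − (-2)·3 = 6.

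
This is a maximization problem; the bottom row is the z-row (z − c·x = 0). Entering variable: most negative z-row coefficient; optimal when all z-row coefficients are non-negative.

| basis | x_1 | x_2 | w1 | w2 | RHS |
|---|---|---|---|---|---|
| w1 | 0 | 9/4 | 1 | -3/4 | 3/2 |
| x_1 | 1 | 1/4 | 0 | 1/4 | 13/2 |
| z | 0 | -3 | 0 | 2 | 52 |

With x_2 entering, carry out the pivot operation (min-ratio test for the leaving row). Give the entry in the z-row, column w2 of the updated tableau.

Ratio test on column x_2 — row 1: (3/2)/(9/4) = 2/3; row 2: (13/2)/(1/4) = 26. Minimum is 2/3 at row 1 (w1 leaves); pivot element 9/4.
Divide row 1 by 9/4; eliminate column x_2 from the other rows.
z-row update in column w2: 2 − (-3)·(-1/3) = 1.

1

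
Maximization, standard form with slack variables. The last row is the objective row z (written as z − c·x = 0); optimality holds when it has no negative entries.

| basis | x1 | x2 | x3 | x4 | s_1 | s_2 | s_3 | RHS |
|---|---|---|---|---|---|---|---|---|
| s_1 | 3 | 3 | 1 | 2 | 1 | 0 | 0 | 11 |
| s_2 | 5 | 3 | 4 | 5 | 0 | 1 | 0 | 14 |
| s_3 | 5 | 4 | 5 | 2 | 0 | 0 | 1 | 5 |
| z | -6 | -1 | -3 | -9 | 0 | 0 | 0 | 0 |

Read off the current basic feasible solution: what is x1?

0

x1 is not in the basis, so in the current basic feasible solution x1 = 0.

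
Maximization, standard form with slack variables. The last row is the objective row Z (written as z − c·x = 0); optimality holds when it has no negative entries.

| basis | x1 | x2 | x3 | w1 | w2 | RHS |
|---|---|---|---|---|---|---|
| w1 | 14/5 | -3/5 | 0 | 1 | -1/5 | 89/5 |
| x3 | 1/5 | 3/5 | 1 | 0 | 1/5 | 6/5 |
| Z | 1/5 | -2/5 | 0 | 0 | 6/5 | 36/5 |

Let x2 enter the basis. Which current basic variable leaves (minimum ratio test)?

x3

Column x2 entries and ratios — w1: -3/5 ≤ 0, skip; x3: (6/5)/(3/5) = 2.
Smallest ratio is 2 in the row of x3, so x3 leaves.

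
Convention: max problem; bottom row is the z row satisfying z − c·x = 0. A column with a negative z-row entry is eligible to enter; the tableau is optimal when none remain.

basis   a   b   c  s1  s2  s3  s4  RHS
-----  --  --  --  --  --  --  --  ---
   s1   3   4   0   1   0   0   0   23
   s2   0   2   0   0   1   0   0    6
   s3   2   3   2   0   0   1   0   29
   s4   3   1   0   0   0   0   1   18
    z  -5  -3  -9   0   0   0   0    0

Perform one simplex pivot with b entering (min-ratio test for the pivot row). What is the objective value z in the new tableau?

9

Ratio test on column b — row 1: 23/4 = 23/4; row 2: 6/2 = 3; row 3: 29/3 = 29/3; row 4: 18/1 = 18. Minimum is 3 at row 2 (s2 leaves); pivot element 2.
Pivot on row 2; the z-row RHS becomes 0 − (-3)·3 = 9.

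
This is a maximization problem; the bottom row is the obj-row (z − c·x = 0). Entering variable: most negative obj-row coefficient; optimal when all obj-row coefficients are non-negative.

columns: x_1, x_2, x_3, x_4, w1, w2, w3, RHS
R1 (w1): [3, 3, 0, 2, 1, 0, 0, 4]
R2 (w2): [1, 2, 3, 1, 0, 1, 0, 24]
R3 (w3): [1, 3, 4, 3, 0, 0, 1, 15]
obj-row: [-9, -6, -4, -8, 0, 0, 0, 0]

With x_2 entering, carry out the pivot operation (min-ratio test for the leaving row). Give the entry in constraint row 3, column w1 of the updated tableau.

Ratio test on column x_2 — row 1: 4/3 = 4/3; row 2: 24/2 = 12; row 3: 15/3 = 5. Minimum is 4/3 at row 1 (w1 leaves); pivot element 3.
Divide row 1 by 3; eliminate column x_2 from the other rows.
Row 3 update in column w1: 0 − 3·(1/3) = -1.

-1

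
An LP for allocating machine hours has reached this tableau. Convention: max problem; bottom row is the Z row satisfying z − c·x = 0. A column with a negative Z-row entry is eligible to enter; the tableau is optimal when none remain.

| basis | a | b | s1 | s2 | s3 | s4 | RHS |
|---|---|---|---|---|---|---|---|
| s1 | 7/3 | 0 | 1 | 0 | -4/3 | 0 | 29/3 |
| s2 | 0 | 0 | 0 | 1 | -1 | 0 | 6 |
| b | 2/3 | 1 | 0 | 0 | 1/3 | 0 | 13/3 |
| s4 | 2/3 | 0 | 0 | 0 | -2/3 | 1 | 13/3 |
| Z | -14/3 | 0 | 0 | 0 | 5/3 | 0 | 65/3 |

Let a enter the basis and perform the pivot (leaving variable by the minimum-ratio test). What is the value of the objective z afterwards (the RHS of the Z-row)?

41

Ratio test on column a — row 1: (29/3)/(7/3) = 29/7; row 2: entry 0 ≤ 0; row 3: (13/3)/(2/3) = 13/2; row 4: (13/3)/(2/3) = 13/2. Minimum is 29/7 at row 1 (s1 leaves); pivot element 7/3.
Pivot on row 1; the Z-row RHS becomes 65/3 − (-14/3)·(29/7) = 41.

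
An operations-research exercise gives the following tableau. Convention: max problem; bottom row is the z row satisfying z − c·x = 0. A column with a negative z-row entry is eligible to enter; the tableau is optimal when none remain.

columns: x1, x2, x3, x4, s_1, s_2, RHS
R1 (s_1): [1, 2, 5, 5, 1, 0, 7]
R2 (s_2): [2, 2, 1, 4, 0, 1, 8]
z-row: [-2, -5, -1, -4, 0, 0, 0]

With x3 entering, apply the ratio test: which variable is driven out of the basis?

s_1

Column x3 entries and ratios — s_1: 7/5 = 7/5; s_2: 8/1 = 8.
Smallest ratio is 7/5 in the row of s_1, so s_1 leaves.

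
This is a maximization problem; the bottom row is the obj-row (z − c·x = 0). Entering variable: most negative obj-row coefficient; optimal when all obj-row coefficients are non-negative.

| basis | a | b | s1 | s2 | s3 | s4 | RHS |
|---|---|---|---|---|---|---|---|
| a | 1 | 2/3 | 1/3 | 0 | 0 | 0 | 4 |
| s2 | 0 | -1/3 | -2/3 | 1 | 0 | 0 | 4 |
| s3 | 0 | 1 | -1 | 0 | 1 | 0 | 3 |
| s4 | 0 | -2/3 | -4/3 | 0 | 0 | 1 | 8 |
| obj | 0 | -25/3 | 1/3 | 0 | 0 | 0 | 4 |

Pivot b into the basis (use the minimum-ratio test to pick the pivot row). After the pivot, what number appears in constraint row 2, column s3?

Ratio test on column b — row 1: 4/(2/3) = 6; row 2: entry -1/3 ≤ 0; row 3: 3/1 = 3; row 4: entry -2/3 ≤ 0. Minimum is 3 at row 3 (s3 leaves); pivot element 1.
Divide row 3 by 1; eliminate column b from the other rows.
Row 2 update in column s3: 0 − (-1/3)·1 = 1/3.

1/3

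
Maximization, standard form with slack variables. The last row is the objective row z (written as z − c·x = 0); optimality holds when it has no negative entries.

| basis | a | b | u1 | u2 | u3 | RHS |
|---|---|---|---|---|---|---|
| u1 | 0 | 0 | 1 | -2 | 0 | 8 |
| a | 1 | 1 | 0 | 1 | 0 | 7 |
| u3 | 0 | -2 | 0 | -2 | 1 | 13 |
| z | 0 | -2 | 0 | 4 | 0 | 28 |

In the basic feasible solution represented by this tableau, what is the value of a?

a is basic (row 2); its value is the RHS of that row, 7.

7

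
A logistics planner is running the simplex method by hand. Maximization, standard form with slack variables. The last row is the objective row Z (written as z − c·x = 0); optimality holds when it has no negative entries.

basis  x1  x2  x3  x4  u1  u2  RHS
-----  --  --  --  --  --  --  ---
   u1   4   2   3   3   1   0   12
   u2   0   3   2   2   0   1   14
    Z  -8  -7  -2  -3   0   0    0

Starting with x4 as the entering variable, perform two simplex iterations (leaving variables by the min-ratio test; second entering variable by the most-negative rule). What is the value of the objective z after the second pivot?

Ratio test on column x4 — row 1: 12/3 = 4; row 2: 14/2 = 7. Minimum is 4 at row 1 (u1 leaves); pivot element 3.
Pivot on row 1; the Z-row RHS becomes 0 − (-3)·4 = 12.
Next entering variable (most negative Z-row entry -5): x2.
Ratio test on column x2 — row 1: 4/(2/3) = 6; row 2: 6/(5/3) = 18/5. Minimum is 18/5 at row 2 (u2 leaves); pivot element 5/3.
After the second pivot the Z-row RHS is 12 − (-5)·(18/5) = 30.

30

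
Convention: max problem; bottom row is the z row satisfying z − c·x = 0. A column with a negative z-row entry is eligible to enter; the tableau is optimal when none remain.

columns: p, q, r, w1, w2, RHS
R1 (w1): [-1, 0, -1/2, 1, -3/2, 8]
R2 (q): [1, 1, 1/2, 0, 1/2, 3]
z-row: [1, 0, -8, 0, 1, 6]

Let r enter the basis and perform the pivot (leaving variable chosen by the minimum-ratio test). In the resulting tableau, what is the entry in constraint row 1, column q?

Ratio test on column r — row 1: entry -1/2 ≤ 0; row 2: 3/(1/2) = 6. Minimum is 6 at row 2 (q leaves); pivot element 1/2.
Divide row 2 by 1/2; eliminate column r from the other rows.
Row 1 update in column q: 0 − (-1/2)·2 = 1.

1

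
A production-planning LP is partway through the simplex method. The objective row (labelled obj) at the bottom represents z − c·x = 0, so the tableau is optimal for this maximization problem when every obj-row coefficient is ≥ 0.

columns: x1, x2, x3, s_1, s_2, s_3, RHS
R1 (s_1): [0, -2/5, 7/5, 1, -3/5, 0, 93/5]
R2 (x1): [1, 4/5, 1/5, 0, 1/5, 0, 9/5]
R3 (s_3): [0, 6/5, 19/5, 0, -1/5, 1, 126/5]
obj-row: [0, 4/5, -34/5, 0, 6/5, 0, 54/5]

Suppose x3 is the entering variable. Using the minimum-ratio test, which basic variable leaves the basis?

s_3

Column x3 entries and ratios — s_1: (93/5)/(7/5) = 93/7; x1: (9/5)/(1/5) = 9; s_3: (126/5)/(19/5) = 126/19.
Smallest ratio is 126/19 in the row of s_3, so s_3 leaves.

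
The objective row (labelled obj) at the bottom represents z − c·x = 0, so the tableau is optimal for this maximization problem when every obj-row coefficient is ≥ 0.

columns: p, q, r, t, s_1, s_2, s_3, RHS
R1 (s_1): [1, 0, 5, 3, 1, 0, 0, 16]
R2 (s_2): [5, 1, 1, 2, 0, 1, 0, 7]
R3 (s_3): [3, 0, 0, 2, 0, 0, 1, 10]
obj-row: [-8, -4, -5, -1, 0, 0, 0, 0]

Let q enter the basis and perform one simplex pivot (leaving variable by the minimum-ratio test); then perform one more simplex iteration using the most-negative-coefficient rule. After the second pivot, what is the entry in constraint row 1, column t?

Ratio test on column q — row 1: entry 0 ≤ 0; row 2: 7/1 = 7; row 3: entry 0 ≤ 0. Minimum is 7 at row 2 (s_2 leaves); pivot element 1.
Divide row 2 by 1; eliminate column q from the other rows.
Second iteration: most negative obj-row entry is -1 in column r, so r enters.
Ratio test on column r — row 1: 16/5 = 16/5; row 2: 7/1 = 7; row 3: entry 0 ≤ 0. Minimum is 16/5 at row 1 (s_1 leaves); pivot element 5.
Divide row 1 by 5; eliminate column r from the other rows.
After both pivots, the entry at constraint row 1, column t is 3/5.

3/5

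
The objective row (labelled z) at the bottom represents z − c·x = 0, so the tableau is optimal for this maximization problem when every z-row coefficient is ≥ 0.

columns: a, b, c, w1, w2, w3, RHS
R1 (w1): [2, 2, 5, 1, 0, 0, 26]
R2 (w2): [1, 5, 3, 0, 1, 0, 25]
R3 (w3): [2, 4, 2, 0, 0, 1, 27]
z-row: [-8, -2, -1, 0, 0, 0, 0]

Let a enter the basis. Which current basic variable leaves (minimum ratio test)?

w1

Column a entries and ratios — w1: 26/2 = 13; w2: 25/1 = 25; w3: 27/2 = 27/2.
Smallest ratio is 13 in the row of w1, so w1 leaves.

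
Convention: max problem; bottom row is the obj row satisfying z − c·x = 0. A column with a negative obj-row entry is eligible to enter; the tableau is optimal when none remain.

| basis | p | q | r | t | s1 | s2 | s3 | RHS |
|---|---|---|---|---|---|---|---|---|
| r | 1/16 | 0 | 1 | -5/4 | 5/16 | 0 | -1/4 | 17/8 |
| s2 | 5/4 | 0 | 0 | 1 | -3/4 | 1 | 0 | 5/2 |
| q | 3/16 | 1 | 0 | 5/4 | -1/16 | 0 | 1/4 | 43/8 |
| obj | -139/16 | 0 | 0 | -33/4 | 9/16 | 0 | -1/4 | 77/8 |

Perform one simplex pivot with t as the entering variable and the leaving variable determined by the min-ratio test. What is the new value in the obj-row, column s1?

Ratio test on column t — row 1: entry -5/4 ≤ 0; row 2: (5/2)/1 = 5/2; row 3: (43/8)/(5/4) = 43/10. Minimum is 5/2 at row 2 (s2 leaves); pivot element 1.
Divide row 2 by 1; eliminate column t from the other rows.
obj-row update in column s1: 9/16 − (-33/4)·(-3/4) = -45/8.

-45/8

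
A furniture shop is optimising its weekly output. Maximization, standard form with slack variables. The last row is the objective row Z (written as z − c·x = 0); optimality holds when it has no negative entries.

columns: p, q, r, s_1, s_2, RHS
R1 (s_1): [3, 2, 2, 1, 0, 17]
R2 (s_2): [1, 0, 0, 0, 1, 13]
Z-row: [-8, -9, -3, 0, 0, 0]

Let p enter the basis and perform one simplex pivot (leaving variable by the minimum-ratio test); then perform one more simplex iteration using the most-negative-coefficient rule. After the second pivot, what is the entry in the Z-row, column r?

6

Ratio test on column p — row 1: 17/3 = 17/3; row 2: 13/1 = 13. Minimum is 17/3 at row 1 (s_1 leaves); pivot element 3.
Divide row 1 by 3; eliminate column p from the other rows.
Second iteration: most negative Z-row entry is -11/3 in column q, so q enters.
Ratio test on column q — row 1: (17/3)/(2/3) = 17/2; row 2: entry -2/3 ≤ 0. Minimum is 17/2 at row 1 (p leaves); pivot element 2/3.
Divide row 1 by 2/3; eliminate column q from the other rows.
After both pivots, the entry at the Z-row, column r is 6.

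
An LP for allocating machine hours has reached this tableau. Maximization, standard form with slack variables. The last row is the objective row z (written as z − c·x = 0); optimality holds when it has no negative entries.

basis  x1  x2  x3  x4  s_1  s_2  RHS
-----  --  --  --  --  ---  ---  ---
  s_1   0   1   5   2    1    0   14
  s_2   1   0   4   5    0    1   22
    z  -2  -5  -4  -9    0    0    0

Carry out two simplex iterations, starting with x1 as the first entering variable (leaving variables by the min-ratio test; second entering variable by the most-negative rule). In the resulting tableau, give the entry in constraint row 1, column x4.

2

Ratio test on column x1 — row 1: entry 0 ≤ 0; row 2: 22/1 = 22. Minimum is 22 at row 2 (s_2 leaves); pivot element 1.
Divide row 2 by 1; eliminate column x1 from the other rows.
Second iteration: most negative z-row entry is -5 in column x2, so x2 enters.
Ratio test on column x2 — row 1: 14/1 = 14; row 2: entry 0 ≤ 0. Minimum is 14 at row 1 (s_1 leaves); pivot element 1.
Divide row 1 by 1; eliminate column x2 from the other rows.
After both pivots, the entry at constraint row 1, column x4 is 2.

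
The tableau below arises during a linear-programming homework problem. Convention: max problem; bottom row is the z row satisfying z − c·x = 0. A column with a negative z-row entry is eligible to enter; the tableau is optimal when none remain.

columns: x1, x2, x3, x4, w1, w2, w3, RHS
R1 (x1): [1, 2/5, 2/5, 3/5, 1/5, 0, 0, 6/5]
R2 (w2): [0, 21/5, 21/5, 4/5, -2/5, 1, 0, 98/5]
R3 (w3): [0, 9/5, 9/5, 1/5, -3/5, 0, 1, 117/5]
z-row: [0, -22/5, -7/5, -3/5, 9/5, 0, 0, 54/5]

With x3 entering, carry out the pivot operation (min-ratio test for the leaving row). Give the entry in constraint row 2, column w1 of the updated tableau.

-5/2

Ratio test on column x3 — row 1: (6/5)/(2/5) = 3; row 2: (98/5)/(21/5) = 14/3; row 3: (117/5)/(9/5) = 13. Minimum is 3 at row 1 (x1 leaves); pivot element 2/5.
Divide row 1 by 2/5; eliminate column x3 from the other rows.
Row 2 update in column w1: -2/5 − (21/5)·(1/2) = -5/2.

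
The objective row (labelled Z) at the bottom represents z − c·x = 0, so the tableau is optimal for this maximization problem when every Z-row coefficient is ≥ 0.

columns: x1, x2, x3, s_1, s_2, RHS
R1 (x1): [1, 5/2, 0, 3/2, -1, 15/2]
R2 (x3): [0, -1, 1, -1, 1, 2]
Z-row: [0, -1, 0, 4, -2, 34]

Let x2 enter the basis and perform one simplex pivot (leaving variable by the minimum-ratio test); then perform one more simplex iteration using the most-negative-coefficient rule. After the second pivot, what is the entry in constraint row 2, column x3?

5/3

Ratio test on column x2 — row 1: (15/2)/(5/2) = 3; row 2: entry -1 ≤ 0. Minimum is 3 at row 1 (x1 leaves); pivot element 5/2.
Divide row 1 by 5/2; eliminate column x2 from the other rows.
Second iteration: most negative Z-row entry is -12/5 in column s_2, so s_2 enters.
Ratio test on column s_2 — row 1: entry -2/5 ≤ 0; row 2: 5/(3/5) = 25/3. Minimum is 25/3 at row 2 (x3 leaves); pivot element 3/5.
Divide row 2 by 3/5; eliminate column s_2 from the other rows.
After both pivots, the entry at constraint row 2, column x3 is 5/3.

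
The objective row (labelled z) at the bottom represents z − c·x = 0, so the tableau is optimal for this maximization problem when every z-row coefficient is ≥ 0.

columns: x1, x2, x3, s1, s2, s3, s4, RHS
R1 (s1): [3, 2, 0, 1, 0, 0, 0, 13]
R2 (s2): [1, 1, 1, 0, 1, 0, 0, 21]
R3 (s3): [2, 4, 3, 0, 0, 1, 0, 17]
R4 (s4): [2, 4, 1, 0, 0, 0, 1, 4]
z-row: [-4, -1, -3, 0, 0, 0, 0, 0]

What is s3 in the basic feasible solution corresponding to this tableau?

17

s3 is basic (row 3); its value is the RHS of that row, 17.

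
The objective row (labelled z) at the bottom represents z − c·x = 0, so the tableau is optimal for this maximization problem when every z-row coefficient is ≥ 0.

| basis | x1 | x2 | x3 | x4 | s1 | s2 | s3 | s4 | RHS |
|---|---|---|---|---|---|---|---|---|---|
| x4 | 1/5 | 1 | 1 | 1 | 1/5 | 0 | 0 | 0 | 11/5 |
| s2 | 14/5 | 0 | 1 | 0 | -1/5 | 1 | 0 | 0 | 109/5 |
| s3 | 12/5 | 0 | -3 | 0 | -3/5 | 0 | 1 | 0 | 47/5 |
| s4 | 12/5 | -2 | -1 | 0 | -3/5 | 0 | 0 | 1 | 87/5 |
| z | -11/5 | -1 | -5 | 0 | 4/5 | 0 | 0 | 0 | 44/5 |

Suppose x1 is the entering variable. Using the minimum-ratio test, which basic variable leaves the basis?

s3

Column x1 entries and ratios — x4: (11/5)/(1/5) = 11; s2: (109/5)/(14/5) = 109/14; s3: (47/5)/(12/5) = 47/12; s4: (87/5)/(12/5) = 29/4.
Smallest ratio is 47/12 in the row of s3, so s3 leaves.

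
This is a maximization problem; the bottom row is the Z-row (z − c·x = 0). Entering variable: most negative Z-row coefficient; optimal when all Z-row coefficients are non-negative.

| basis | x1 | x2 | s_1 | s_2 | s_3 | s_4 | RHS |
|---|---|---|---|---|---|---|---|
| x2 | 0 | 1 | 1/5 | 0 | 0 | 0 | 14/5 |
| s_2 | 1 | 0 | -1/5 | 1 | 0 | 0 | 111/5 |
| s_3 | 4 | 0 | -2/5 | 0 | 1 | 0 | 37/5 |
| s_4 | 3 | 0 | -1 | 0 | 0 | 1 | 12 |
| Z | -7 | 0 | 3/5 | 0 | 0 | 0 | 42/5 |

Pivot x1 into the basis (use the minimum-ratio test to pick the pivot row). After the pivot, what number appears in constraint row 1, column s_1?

Ratio test on column x1 — row 1: entry 0 ≤ 0; row 2: (111/5)/1 = 111/5; row 3: (37/5)/4 = 37/20; row 4: 12/3 = 4. Minimum is 37/20 at row 3 (s_3 leaves); pivot element 4.
Divide row 3 by 4; eliminate column x1 from the other rows.
Row 1 update in column s_1: 1/5 − 0·(-1/10) = 1/5.

1/5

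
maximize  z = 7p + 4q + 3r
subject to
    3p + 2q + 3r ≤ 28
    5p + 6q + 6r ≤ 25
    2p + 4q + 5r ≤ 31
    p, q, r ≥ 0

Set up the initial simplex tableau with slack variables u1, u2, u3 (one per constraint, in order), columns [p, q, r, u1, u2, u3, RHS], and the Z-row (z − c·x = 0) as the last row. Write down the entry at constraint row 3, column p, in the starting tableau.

Constraint 3 has coefficient 2 on p.

2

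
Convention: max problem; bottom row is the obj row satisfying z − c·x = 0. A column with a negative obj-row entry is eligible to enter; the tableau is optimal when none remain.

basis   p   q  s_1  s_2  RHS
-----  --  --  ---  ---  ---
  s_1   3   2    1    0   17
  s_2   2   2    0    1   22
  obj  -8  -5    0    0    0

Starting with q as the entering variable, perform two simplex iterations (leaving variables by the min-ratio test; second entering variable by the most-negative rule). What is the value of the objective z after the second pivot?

Ratio test on column q — row 1: 17/2 = 17/2; row 2: 22/2 = 11. Minimum is 17/2 at row 1 (s_1 leaves); pivot element 2.
Pivot on row 1; the obj-row RHS becomes 0 − (-5)·(17/2) = 85/2.
Next entering variable (most negative obj-row entry -1/2): p.
Ratio test on column p — row 1: (17/2)/(3/2) = 17/3; row 2: entry -1 ≤ 0. Minimum is 17/3 at row 1 (q leaves); pivot element 3/2.
After the second pivot the obj-row RHS is 85/2 − (-1/2)·(17/3) = 136/3.

136/3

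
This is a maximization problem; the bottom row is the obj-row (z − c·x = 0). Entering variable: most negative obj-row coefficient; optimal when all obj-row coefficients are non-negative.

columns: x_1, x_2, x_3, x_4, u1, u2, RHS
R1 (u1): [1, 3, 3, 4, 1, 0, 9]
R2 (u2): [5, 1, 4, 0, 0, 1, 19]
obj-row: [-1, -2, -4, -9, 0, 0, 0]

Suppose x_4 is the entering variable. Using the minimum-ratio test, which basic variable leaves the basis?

u1

Column x_4 entries and ratios — u1: 9/4 = 9/4; u2: 0 ≤ 0, skip.
Smallest ratio is 9/4 in the row of u1, so u1 leaves.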